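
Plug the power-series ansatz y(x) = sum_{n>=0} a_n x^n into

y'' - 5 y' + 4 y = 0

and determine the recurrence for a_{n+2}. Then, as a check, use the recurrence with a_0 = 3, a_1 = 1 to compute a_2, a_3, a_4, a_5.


Substitute y = sum_n a_n x^n.
y''(x) has coefficient (n+2)(n+1) a_{n+2} at x^n;
-5 y'(x) has coefficient -5 (n+1) a_{n+1} at x^n;
4 y(x) has coefficient 4 a_n at x^n.
Matching x^n: (n+2)(n+1) a_{n+2} - 5 (n+1) a_{n+1} + 4 a_n = 0.
Thus a_{n+2} = [5 (n+1) a_{n+1} - 4 a_n] / ((n+1)(n+2)).

Check with a_0 = 3, a_1 = 1 (apply the recurrence for n = 0, 1, 2, 3): a_0 = 3, a_1 = 1, a_2 = -7/2, a_3 = -13/2, a_4 = -167/24, a_5 = -679/120.

a_(n+2) = [5 (n+1) a_(n+1) - 4 a_n] / ((n+1)(n+2)); check: a_0 = 3, a_1 = 1, a_2 = -7/2, a_3 = -13/2, a_4 = -167/24, a_5 = -679/120


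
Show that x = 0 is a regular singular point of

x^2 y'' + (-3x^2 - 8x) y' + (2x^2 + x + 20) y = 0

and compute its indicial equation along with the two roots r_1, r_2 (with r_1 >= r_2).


Divide by x^2 to reach normal form y'' + P_1(x) y' + P_2(x) y = 0 with P_1(x) = -3 - 8/x and P_2(x) = 2 + 1/x + 20/x^2.
x = 0 is a singular point because the y'-coefficient -3 - 8/x has a pole at x = 0 and the y-coefficient 2 + 1/x + 20/x^2 has a pole at x = 0.
It is a regular singular point because x P_1(x) = p(x) = -3x - 8 and x^2 P_2(x) = q(x) = 2x^2 + x + 20 are polynomials, hence analytic at x = 0.
p(0) = -8,  q(0) = 20.
Indicial equation: r(r-1) + p(0) r + q(0) = 0, i.e. r^2 + (p(0) - 1) r + q(0) = 0, i.e. r^2 - 9 r + 20 = 0.
Discriminant: (-9)^2 - 4(20) = 1, so r = (9 ± 1)/2.
Solving: r_1 = 5, r_2 = 4.

indicial: r^2 - 9 r + 20 = 0; roots r_1 = 5, r_2 = 4


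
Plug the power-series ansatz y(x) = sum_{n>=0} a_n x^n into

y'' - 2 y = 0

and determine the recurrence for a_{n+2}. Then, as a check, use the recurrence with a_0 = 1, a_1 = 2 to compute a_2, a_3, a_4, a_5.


Substitute y = sum_n a_n x^n into y'' + (const) y = 0.
y''(x) = sum_{n>=0} (n+2)(n+1) a_{n+2} x^n.
The ODE becomes sum_n [(n+2)(n+1) a_{n+2} - 2 a_n] x^n = 0.
Setting each coefficient to zero gives the recurrence:
  (n+2)(n+1) a_{n+2} - 2 a_n = 0,
  a_{n+2} = 2 / ((n+1)(n+2)) a_n.

Check with a_0 = 1, a_1 = 2 (apply the recurrence for n = 0, 1, 2, 3): a_0 = 1, a_1 = 2, a_2 = 1, a_3 = 2/3, a_4 = 1/6, a_5 = 1/15.

a_{n+2} = 2/((n+1)(n+2)) * a_n; check: a_0 = 1, a_1 = 2, a_2 = 1, a_3 = 2/3, a_4 = 1/6, a_5 = 1/15


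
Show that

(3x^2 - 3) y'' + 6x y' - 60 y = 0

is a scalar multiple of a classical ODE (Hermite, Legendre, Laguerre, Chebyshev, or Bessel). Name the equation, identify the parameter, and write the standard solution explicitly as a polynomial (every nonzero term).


All three coefficients share the factor -3; dividing through by -3 gives  (1 - x^2) y'' - 2x y' + 20 y = 0.
This matches the Legendre equation (1 - x^2) y'' - 2x y' + n(n+1) y = 0 (note the -2x y' term) with n(n+1) = 20, so n = 4; the polynomial solution is P_4(x).
With y = sum_k a_k x^k, matching x^k gives (k+2)(k+1) a_{k+2} = [k(k+1) - n(n+1)] a_k = (k - 4)(k + 5) a_k. The right side vanishes at k = 4, so the series with the parity of 4 terminates at degree 4.
Standard normalization (P_n(1) = 1): leading coefficient (2n)!/(2^n (n!)^2) = 40320/(16*576) = 35/8, so a_4 = 35/8. Work downward with a_k = (k+1)(k+2) a_{k+2} / ((k - 4)(k + 5)):
  a_2 = (3)(4)(35/8) / ((2 - 4)(2 + 5)) = (105/2)/(-14) = -15/4
  a_0 = (1)(2)(-15/4) / ((0 - 4)(0 + 5)) = (-15/2)/(-20) = 3/8
Hence P_4(x) = 35 x^4/8 - 15 x^2/4 + 3/8.

P_4(x); series = 35 x^4/8 - 15 x^2/4 + 3/8


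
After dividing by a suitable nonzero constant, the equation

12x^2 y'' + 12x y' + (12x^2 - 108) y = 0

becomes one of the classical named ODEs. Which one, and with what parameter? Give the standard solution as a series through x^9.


All three coefficients share the factor 12; dividing through by 12 gives  x^2 y'' + x y' + (x^2 - 9) y = 0.
This matches the Bessel equation x^2 y'' + x y' + (x^2 - nu^2) y = 0 with nu^2 = 9, so nu = 3; the solution bounded at x = 0 is J_3(x).
Frobenius at x = 0: indicial roots ±nu; for r = nu the recurrence k(k + 2nu) c_k = -c_{k-2} gives the standard series J_nu(x) = sum_{k>=0} (-1)^k / (k! (k+nu)!) (x/2)^(2k+nu). Evaluate the first 4 terms:
  k = 0: (-1)^0 / (0! * 3! * 2^3) x^3 = 1/(1*6*8) x^3 = (1/48) x^3
  k = 1: (-1)^1 / (1! * 4! * 2^5) x^5 = -1/(1*24*32) x^5 = (-1/768) x^5
  k = 2: (-1)^2 / (2! * 5! * 2^7) x^7 = 1/(2*120*128) x^7 = (1/30720) x^7
  k = 3: (-1)^3 / (3! * 6! * 2^9) x^9 = -1/(6*720*512) x^9 = (-1/2211840) x^9
Hence J_3(x) = -x^9/2211840 + x^7/30720 - x^5/768 + x^3/48 + ....

J_3(x); series = -x^9/2211840 + x^7/30720 - x^5/768 + x^3/48


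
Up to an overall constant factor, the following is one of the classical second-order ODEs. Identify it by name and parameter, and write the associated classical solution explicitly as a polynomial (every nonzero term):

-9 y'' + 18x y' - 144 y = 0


All three coefficients share the factor -9; dividing through by -9 gives  y'' - 2x y' + 16 y = 0.
This matches the Hermite equation y'' - 2x y' + 2n y = 0 with 2n = 16, so n = 8; the polynomial solution is H_8(x).
With y = sum_k a_k x^k, matching x^k gives (k+2)(k+1) a_{k+2} = 2(k - n) a_k = 2(k - 8) a_k. The right side vanishes at k = 8, so the series with the parity of 8 terminates at degree 8.
Standard normalization: leading coefficient of H_n is 2^n, so a_8 = 2^8 = 256. Work downward with a_k = (k+1)(k+2) a_{k+2} / (2(k - n)):
  a_6 = (7)(8)(256) / (2(6 - 8)) = 14336/(-4) = -3584
  a_4 = (5)(6)(-3584) / (2(4 - 8)) = -107520/(-8) = 13440
  a_2 = (3)(4)(13440) / (2(2 - 8)) = 161280/(-12) = -13440
  a_0 = (1)(2)(-13440) / (2(0 - 8)) = -26880/(-16) = 1680
Hence H_8(x) = 256 x^8 - 3584 x^6 + 13440 x^4 - 13440 x^2 + 1680.

H_8(x); series = 256 x^8 - 3584 x^6 + 13440 x^4 - 13440 x^2 + 1680


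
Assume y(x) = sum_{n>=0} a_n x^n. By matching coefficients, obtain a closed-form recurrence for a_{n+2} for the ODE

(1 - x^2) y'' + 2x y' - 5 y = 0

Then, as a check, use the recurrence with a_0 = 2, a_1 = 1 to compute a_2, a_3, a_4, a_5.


Substitute y = sum_n a_n x^n.
(1 - 1 x^2) y'' contributes (n+2)(n+1) a_{n+2} - n(n-1) a_n at x^n.
2 x y'(x) contributes 2 n a_n at x^n.
-5 y(x) contributes -5 a_n at x^n.
Matching x^n: (n+2)(n+1) a_{n+2} + (-n(n-1) + 2 n - 5) a_n = 0.
Thus a_{n+2} = (n(n-1) - 2 n + 5) / ((n+1)(n+2)) * a_n.

Check with a_0 = 2, a_1 = 1 (apply the recurrence for n = 0, 1, 2, 3): a_0 = 2, a_1 = 1, a_2 = 5, a_3 = 1/2, a_4 = 5/4, a_5 = 1/8.

a_(n+2) = (n(n-1) - 2 n + 5) / ((n+1)(n+2)) * a_n; check: a_0 = 2, a_1 = 1, a_2 = 5, a_3 = 1/2, a_4 = 5/4, a_5 = 1/8


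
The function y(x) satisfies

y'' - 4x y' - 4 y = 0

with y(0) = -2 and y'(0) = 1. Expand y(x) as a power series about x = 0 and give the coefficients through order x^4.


Ansatz: y(x) = sum_{n>=0} a_n x^n, so y'(x) = sum_{n>=1} n a_n x^(n-1) and y''(x) = sum_{n>=2} n(n-1) a_n x^(n-2).
Substitute into P(x) y'' + Q(x) y' + R(x) y = 0 with P(x) = 1, Q(x) = -4x, R(x) = -4, and match powers of x.
Initial conditions: a_0 = -2, a_1 = 1.
Setting the coefficient of each power of x to zero and solving order by order (substituting the coefficients already found):
  x^0: 2 a_2 - 4 a_0 = 0  ->  2 a_2 = 4 a_0 = -8  ->  a_2 = -4
  x^1: 6 a_3 - 8 a_1 = 0  ->  6 a_3 = 8 a_1 = 8  ->  a_3 = 4/3
  x^2: 12 a_4 - 12 a_2 = 0  ->  12 a_4 = 12 a_2 = -48  ->  a_4 = -4
Truncated series: y(x) = -2 + x - 4 x^2 + (4/3) x^3 - 4 x^4 + O(x^5).

a_0 = -2; a_1 = 1; a_2 = -4; a_3 = 4/3; a_4 = -4


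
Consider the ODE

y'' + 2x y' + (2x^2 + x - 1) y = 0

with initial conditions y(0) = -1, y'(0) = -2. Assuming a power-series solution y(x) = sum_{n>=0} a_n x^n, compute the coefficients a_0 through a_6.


Ansatz: y(x) = sum_{n>=0} a_n x^n, so y'(x) = sum_{n>=1} n a_n x^(n-1) and y''(x) = sum_{n>=2} n(n-1) a_n x^(n-2).
Substitute into P(x) y'' + Q(x) y' + R(x) y = 0 with P(x) = 1, Q(x) = 2x, R(x) = 2x^2 + x - 1, and match powers of x.
Initial conditions: a_0 = -1, a_1 = -2.
Setting the coefficient of each power of x to zero and solving order by order (substituting the coefficients already found):
  x^0: 2 a_2 - a_0 = 0  ->  2 a_2 = a_0 = -1  ->  a_2 = -1/2
  x^1: 6 a_3 + a_1 + a_0 = 0  ->  6 a_3 = -a_1 - a_0 = 3  ->  a_3 = 1/2
  x^2: 12 a_4 + 3 a_2 + a_1 + 2 a_0 = 0  ->  12 a_4 = -3 a_2 - a_1 - 2 a_0 = 11/2  ->  a_4 = 11/24
  x^3: 20 a_5 + 5 a_3 + a_2 + 2 a_1 = 0  ->  20 a_5 = -5 a_3 - a_2 - 2 a_1 = 2  ->  a_5 = 1/10
  x^4: 30 a_6 + 7 a_4 + a_3 + 2 a_2 = 0  ->  30 a_6 = -7 a_4 - a_3 - 2 a_2 = -65/24  ->  a_6 = -13/144
Truncated series: y(x) = -1 - 2 x - (1/2) x^2 + (1/2) x^3 + (11/24) x^4 + (1/10) x^5 - (13/144) x^6 + O(x^7).

a_0 = -1; a_1 = -2; a_2 = -1/2; a_3 = 1/2; a_4 = 11/24; a_5 = 1/10; a_6 = -13/144


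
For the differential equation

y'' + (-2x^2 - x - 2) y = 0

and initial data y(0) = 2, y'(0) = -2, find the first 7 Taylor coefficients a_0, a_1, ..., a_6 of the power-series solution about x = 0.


Ansatz: y(x) = sum_{n>=0} a_n x^n, so y'(x) = sum_{n>=1} n a_n x^(n-1) and y''(x) = sum_{n>=2} n(n-1) a_n x^(n-2).
Substitute into P(x) y'' + Q(x) y' + R(x) y = 0 with P(x) = 1, Q(x) = 0, R(x) = -2x^2 - x - 2, and match powers of x.
Initial conditions: a_0 = 2, a_1 = -2.
Setting the coefficient of each power of x to zero and solving order by order (substituting the coefficients already found):
  x^0: 2 a_2 - 2 a_0 = 0  ->  2 a_2 = 2 a_0 = 4  ->  a_2 = 2
  x^1: 6 a_3 - 2 a_1 - a_0 = 0  ->  6 a_3 = 2 a_1 + a_0 = -2  ->  a_3 = -1/3
  x^2: 12 a_4 - 2 a_2 - a_1 - 2 a_0 = 0  ->  12 a_4 = 2 a_2 + a_1 + 2 a_0 = 6  ->  a_4 = 1/2
  x^3: 20 a_5 - 2 a_3 - a_2 - 2 a_1 = 0  ->  20 a_5 = 2 a_3 + a_2 + 2 a_1 = -8/3  ->  a_5 = -2/15
  x^4: 30 a_6 - 2 a_4 - a_3 - 2 a_2 = 0  ->  30 a_6 = 2 a_4 + a_3 + 2 a_2 = 14/3  ->  a_6 = 7/45
Truncated series: y(x) = 2 - 2 x + 2 x^2 - (1/3) x^3 + (1/2) x^4 - (2/15) x^5 + (7/45) x^6 + O(x^7).

a_0 = 2; a_1 = -2; a_2 = 2; a_3 = -1/3; a_4 = 1/2; a_5 = -2/15; a_6 = 7/45


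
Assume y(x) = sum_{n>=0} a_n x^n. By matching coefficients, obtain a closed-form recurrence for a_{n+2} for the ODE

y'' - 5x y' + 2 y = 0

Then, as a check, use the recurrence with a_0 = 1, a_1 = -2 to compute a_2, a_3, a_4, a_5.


Substitute y = sum_n a_n x^n.
y''(x) has coefficient (n+2)(n+1) a_{n+2} at x^n;
-5 x y'(x) has coefficient -5 n a_n at x^n (shift);
2 y(x) has coefficient 2 a_n at x^n.
Matching x^n: (n+2)(n+1) a_{n+2} + (-5n + 2) a_n = 0.
Thus a_{n+2} = (5n - 2) / ((n+1)(n+2)) * a_n.

Check with a_0 = 1, a_1 = -2 (apply the recurrence for n = 0, 1, 2, 3): a_0 = 1, a_1 = -2, a_2 = -1, a_3 = -1, a_4 = -2/3, a_5 = -13/20.

a_(n+2) = (5n - 2) / ((n+1)(n+2)) * a_n; check: a_0 = 1, a_1 = -2, a_2 = -1, a_3 = -1, a_4 = -2/3, a_5 = -13/20


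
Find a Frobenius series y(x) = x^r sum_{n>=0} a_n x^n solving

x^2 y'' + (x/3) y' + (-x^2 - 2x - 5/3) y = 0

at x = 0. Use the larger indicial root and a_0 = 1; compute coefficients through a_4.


Write in Frobenius form y'' + (p(x)/x) y' + (q(x)/x^2) y = 0:
  p(x) = 1/3,  q(x) = -x^2 - 2x - 5/3.
Indicial equation: r(r-1) + (1/3) r + (-5/3) = 0 -> roots r_1 = 5/3, r_2 = -1.
Take r = r_1 = 5/3. Let y(x) = x^r sum_{n>=0} a_n x^n with a_0 = 1.
Substitute y = x^r sum a_n x^n and match x^{r+n}. The recurrence is
  D(n) a_n - 2 a_{n-1} - 1 a_{n-2} = 0,  where D(n) = (r+n)(r+n-1) + (1/3)(r+n) + (-5/3).
  a_n = [2 a_{n-1} + 1 a_{n-2}] / D(n).
Since the indicial polynomial factors as (r - r_1)(r - r_2), D(n) = (r_1 + n - r_1)(r_1 + n - r_2) = n(n + 8/3).
Evaluating step by step (a_0 = 1):
  n = 1: D(1) = 1(1 + 8/3) = 11/3; numerator = 2(1) = 2; a_1 = (2)/(11/3) = 6/11
  n = 2: D(2) = 2(2 + 8/3) = 28/3; numerator = 2(6/11) + 1(1) = 23/11; a_2 = (23/11)/(28/3) = 69/308
  n = 3: D(3) = 3(3 + 8/3) = 17; numerator = 2(69/308) + 1(6/11) = 153/154; a_3 = (153/154)/(17) = 9/154
  n = 4: D(4) = 4(4 + 8/3) = 80/3; numerator = 2(9/154) + 1(69/308) = 15/44; a_4 = (15/44)/(80/3) = 9/704

r = 5/3; a_0 = 1; a_1 = 6/11; a_2 = 69/308; a_3 = 9/154; a_4 = 9/704


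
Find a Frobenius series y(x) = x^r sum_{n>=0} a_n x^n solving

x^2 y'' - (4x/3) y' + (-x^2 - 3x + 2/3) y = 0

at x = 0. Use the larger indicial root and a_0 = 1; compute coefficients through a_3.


Write in Frobenius form y'' + (p(x)/x) y' + (q(x)/x^2) y = 0:
  p(x) = -4/3,  q(x) = -x^2 - 3x + 2/3.
Indicial equation: r(r-1) + (-4/3) r + (2/3) = 0 -> roots r_1 = 2, r_2 = 1/3.
Take r = r_1 = 2. Let y(x) = x^r sum_{n>=0} a_n x^n with a_0 = 1.
Substitute y = x^r sum a_n x^n and match x^{r+n}. The recurrence is
  D(n) a_n - 3 a_{n-1} - 1 a_{n-2} = 0,  where D(n) = (r+n)(r+n-1) + (-4/3)(r+n) + (2/3).
  a_n = [3 a_{n-1} + 1 a_{n-2}] / D(n).
Since the indicial polynomial factors as (r - r_1)(r - r_2), D(n) = (r_1 + n - r_1)(r_1 + n - r_2) = n(n + 5/3).
Evaluating step by step (a_0 = 1):
  n = 1: D(1) = 1(1 + 5/3) = 8/3; numerator = 3(1) = 3; a_1 = (3)/(8/3) = 9/8
  n = 2: D(2) = 2(2 + 5/3) = 22/3; numerator = 3(9/8) + 1(1) = 35/8; a_2 = (35/8)/(22/3) = 105/176
  n = 3: D(3) = 3(3 + 5/3) = 14; numerator = 3(105/176) + 1(9/8) = 513/176; a_3 = (513/176)/(14) = 513/2464

r = 2; a_0 = 1; a_1 = 9/8; a_2 = 105/176; a_3 = 513/2464


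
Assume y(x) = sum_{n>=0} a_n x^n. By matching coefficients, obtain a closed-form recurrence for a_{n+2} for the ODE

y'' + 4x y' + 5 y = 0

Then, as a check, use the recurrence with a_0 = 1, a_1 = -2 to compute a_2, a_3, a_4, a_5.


Substitute y = sum_n a_n x^n.
y''(x) has coefficient (n+2)(n+1) a_{n+2} at x^n;
4 x y'(x) has coefficient 4 n a_n at x^n (shift);
5 y(x) has coefficient 5 a_n at x^n.
Matching x^n: (n+2)(n+1) a_{n+2} + (4n + 5) a_n = 0.
Thus a_{n+2} = (-4n - 5) / ((n+1)(n+2)) * a_n.

Check with a_0 = 1, a_1 = -2 (apply the recurrence for n = 0, 1, 2, 3): a_0 = 1, a_1 = -2, a_2 = -5/2, a_3 = 3, a_4 = 65/24, a_5 = -51/20.

a_(n+2) = (-4n - 5) / ((n+1)(n+2)) * a_n; check: a_0 = 1, a_1 = -2, a_2 = -5/2, a_3 = 3, a_4 = 65/24, a_5 = -51/20


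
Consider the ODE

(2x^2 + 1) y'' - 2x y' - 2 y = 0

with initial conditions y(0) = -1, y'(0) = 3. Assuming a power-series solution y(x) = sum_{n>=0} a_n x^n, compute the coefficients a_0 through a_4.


Ansatz: y(x) = sum_{n>=0} a_n x^n, so y'(x) = sum_{n>=1} n a_n x^(n-1) and y''(x) = sum_{n>=2} n(n-1) a_n x^(n-2).
Substitute into P(x) y'' + Q(x) y' + R(x) y = 0 with P(x) = 2x^2 + 1, Q(x) = -2x, R(x) = -2, and match powers of x.
Initial conditions: a_0 = -1, a_1 = 3.
Setting the coefficient of each power of x to zero and solving order by order (substituting the coefficients already found):
  x^0: 2 a_2 - 2 a_0 = 0  ->  2 a_2 = 2 a_0 = -2  ->  a_2 = -1
  x^1: 6 a_3 - 4 a_1 = 0  ->  6 a_3 = 4 a_1 = 12  ->  a_3 = 2
  x^2: 12 a_4 - 2 a_2 = 0  ->  12 a_4 = 2 a_2 = -2  ->  a_4 = -1/6
Truncated series: y(x) = -1 + 3 x - x^2 + 2 x^3 - (1/6) x^4 + O(x^5).

a_0 = -1; a_1 = 3; a_2 = -1; a_3 = 2; a_4 = -1/6


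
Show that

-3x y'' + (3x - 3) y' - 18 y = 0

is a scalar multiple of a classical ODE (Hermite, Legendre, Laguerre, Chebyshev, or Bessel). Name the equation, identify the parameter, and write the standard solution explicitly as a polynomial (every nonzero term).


All three coefficients share the factor -3; dividing through by -3 gives  x y'' + (1 - x) y' + 6 y = 0.
This matches the Laguerre equation x y'' + (1 - x) y' + n y = 0 with n = 6; the polynomial solution is L_6(x).
With y = sum_k a_k x^k, matching x^k gives (k+1)k a_{k+1} + (k+1) a_{k+1} - k a_k + n a_k = 0, i.e. (k+1)^2 a_{k+1} = (k - n) a_k = (k - 6) a_k. The right side vanishes at k = 6, so the series terminates at degree 6.
Standard normalization L_n(0) = 1 gives a_0 = 1. Work upward with a_{k+1} = (k - 6) a_k / (k+1)^2:
  a_1 = (0 - 6)(1) / 1^2 = -6/1 = -6
  a_2 = (1 - 6)(-6) / 2^2 = 30/4 = 15/2
  a_3 = (2 - 6)(15/2) / 3^2 = -30/9 = -10/3
  a_4 = (3 - 6)(-10/3) / 4^2 = 10/16 = 5/8
  a_5 = (4 - 6)(5/8) / 5^2 = (-5/4)/25 = -1/20
  a_6 = (5 - 6)(-1/20) / 6^2 = (1/20)/36 = 1/720
Hence L_6(x) = x^6/720 - x^5/20 + 5 x^4/8 - 10 x^3/3 + 15 x^2/2 - 6 x + 1.

L_6(x); series = x^6/720 - x^5/20 + 5 x^4/8 - 10 x^3/3 + 15 x^2/2 - 6 x + 1


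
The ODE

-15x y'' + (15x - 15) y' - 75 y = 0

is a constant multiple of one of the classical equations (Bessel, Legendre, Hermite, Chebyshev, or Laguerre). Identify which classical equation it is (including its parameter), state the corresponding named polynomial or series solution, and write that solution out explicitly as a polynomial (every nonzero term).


All three coefficients share the factor -15; dividing through by -15 gives  x y'' + (1 - x) y' + 5 y = 0.
This matches the Laguerre equation x y'' + (1 - x) y' + n y = 0 with n = 5; the polynomial solution is L_5(x).
With y = sum_k a_k x^k, matching x^k gives (k+1)k a_{k+1} + (k+1) a_{k+1} - k a_k + n a_k = 0, i.e. (k+1)^2 a_{k+1} = (k - n) a_k = (k - 5) a_k. The right side vanishes at k = 5, so the series terminates at degree 5.
Standard normalization L_n(0) = 1 gives a_0 = 1. Work upward with a_{k+1} = (k - 5) a_k / (k+1)^2:
  a_1 = (0 - 5)(1) / 1^2 = -5/1 = -5
  a_2 = (1 - 5)(-5) / 2^2 = 20/4 = 5
  a_3 = (2 - 5)(5) / 3^2 = -15/9 = -5/3
  a_4 = (3 - 5)(-5/3) / 4^2 = (10/3)/16 = 5/24
  a_5 = (4 - 5)(5/24) / 5^2 = (-5/24)/25 = -1/120
Hence L_5(x) = -x^5/120 + 5 x^4/24 - 5 x^3/3 + 5 x^2 - 5 x + 1.

L_5(x); series = -x^5/120 + 5 x^4/24 - 5 x^3/3 + 5 x^2 - 5 x + 1


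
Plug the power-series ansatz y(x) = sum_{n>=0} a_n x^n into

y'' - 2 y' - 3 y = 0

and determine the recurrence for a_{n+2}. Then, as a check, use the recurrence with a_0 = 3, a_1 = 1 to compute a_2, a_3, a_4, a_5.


Substitute y = sum_n a_n x^n.
y''(x) has coefficient (n+2)(n+1) a_{n+2} at x^n;
-2 y'(x) has coefficient -2 (n+1) a_{n+1} at x^n;
-3 y(x) has coefficient -3 a_n at x^n.
Matching x^n: (n+2)(n+1) a_{n+2} - 2 (n+1) a_{n+1} - 3 a_n = 0.
Thus a_{n+2} = [2 (n+1) a_{n+1} + 3 a_n] / ((n+1)(n+2)).

Check with a_0 = 3, a_1 = 1 (apply the recurrence for n = 0, 1, 2, 3): a_0 = 3, a_1 = 1, a_2 = 11/2, a_3 = 25/6, a_4 = 83/24, a_5 = 241/120.

a_(n+2) = [2 (n+1) a_(n+1) + 3 a_n] / ((n+1)(n+2)); check: a_0 = 3, a_1 = 1, a_2 = 11/2, a_3 = 25/6, a_4 = 83/24, a_5 = 241/120


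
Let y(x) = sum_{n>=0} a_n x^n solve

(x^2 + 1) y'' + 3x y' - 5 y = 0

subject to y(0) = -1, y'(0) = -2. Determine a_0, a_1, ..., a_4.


Ansatz: y(x) = sum_{n>=0} a_n x^n, so y'(x) = sum_{n>=1} n a_n x^(n-1) and y''(x) = sum_{n>=2} n(n-1) a_n x^(n-2).
Substitute into P(x) y'' + Q(x) y' + R(x) y = 0 with P(x) = x^2 + 1, Q(x) = 3x, R(x) = -5, and match powers of x.
Initial conditions: a_0 = -1, a_1 = -2.
Setting the coefficient of each power of x to zero and solving order by order (substituting the coefficients already found):
  x^0: 2 a_2 - 5 a_0 = 0  ->  2 a_2 = 5 a_0 = -5  ->  a_2 = -5/2
  x^1: 6 a_3 - 2 a_1 = 0  ->  6 a_3 = 2 a_1 = -4  ->  a_3 = -2/3
  x^2: 12 a_4 + 3 a_2 = 0  ->  12 a_4 = -3 a_2 = 15/2  ->  a_4 = 5/8
Truncated series: y(x) = -1 - 2 x - (5/2) x^2 - (2/3) x^3 + (5/8) x^4 + O(x^5).

a_0 = -1; a_1 = -2; a_2 = -5/2; a_3 = -2/3; a_4 = 5/8


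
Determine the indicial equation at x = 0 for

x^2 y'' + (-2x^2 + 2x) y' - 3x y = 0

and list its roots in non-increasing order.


Divide by x^2 to reach normal form y'' + P_1(x) y' + P_2(x) y = 0 with P_1(x) = -2 + 2/x and P_2(x) = -3/x.
x = 0 is a singular point because the y'-coefficient -2 + 2/x has a pole at x = 0 and the y-coefficient -3/x has a pole at x = 0.
It is a regular singular point because x P_1(x) = p(x) = 2 - 2x and x^2 P_2(x) = q(x) = -3x are polynomials, hence analytic at x = 0.
p(0) = 2,  q(0) = 0.
Indicial equation: r(r-1) + p(0) r + q(0) = 0, i.e. r^2 + (p(0) - 1) r + q(0) = 0, i.e. r^2 + 1 r = 0.
Discriminant: (1)^2 - 4(0) = 1, so r = (-1 ± 1)/2.
Solving: r_1 = 0, r_2 = -1.

indicial: r^2 + 1 r = 0; roots r_1 = 0, r_2 = -1


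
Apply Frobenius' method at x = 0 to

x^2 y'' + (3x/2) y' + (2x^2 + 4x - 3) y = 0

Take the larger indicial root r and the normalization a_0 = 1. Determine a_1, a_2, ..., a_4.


Write in Frobenius form y'' + (p(x)/x) y' + (q(x)/x^2) y = 0:
  p(x) = 3/2,  q(x) = 2x^2 + 4x - 3.
Indicial equation: r(r-1) + (3/2) r + (-3) = 0 -> roots r_1 = 3/2, r_2 = -2.
Take r = r_1 = 3/2. Let y(x) = x^r sum_{n>=0} a_n x^n with a_0 = 1.
Substitute y = x^r sum a_n x^n and match x^{r+n}. The recurrence is
  D(n) a_n + 4 a_{n-1} + 2 a_{n-2} = 0,  where D(n) = (r+n)(r+n-1) + (3/2)(r+n) + (-3).
  a_n = [-4 a_{n-1} - 2 a_{n-2}] / D(n).
Since the indicial polynomial factors as (r - r_1)(r - r_2), D(n) = (r_1 + n - r_1)(r_1 + n - r_2) = n(n + 7/2).
Evaluating step by step (a_0 = 1):
  n = 1: D(1) = 1(1 + 7/2) = 9/2; numerator = -4(1) = -4; a_1 = (-4)/(9/2) = -8/9
  n = 2: D(2) = 2(2 + 7/2) = 11; numerator = -4(-8/9) - 2(1) = 14/9; a_2 = (14/9)/(11) = 14/99
  n = 3: D(3) = 3(3 + 7/2) = 39/2; numerator = -4(14/99) - 2(-8/9) = 40/33; a_3 = (40/33)/(39/2) = 80/1287
  n = 4: D(4) = 4(4 + 7/2) = 30; numerator = -4(80/1287) - 2(14/99) = -76/143; a_4 = (-76/143)/(30) = -38/2145

r = 3/2; a_0 = 1; a_1 = -8/9; a_2 = 14/99; a_3 = 80/1287; a_4 = -38/2145


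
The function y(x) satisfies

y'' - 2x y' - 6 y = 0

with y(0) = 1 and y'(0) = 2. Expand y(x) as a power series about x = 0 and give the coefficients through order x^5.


Ansatz: y(x) = sum_{n>=0} a_n x^n, so y'(x) = sum_{n>=1} n a_n x^(n-1) and y''(x) = sum_{n>=2} n(n-1) a_n x^(n-2).
Substitute into P(x) y'' + Q(x) y' + R(x) y = 0 with P(x) = 1, Q(x) = -2x, R(x) = -6, and match powers of x.
Initial conditions: a_0 = 1, a_1 = 2.
Setting the coefficient of each power of x to zero and solving order by order (substituting the coefficients already found):
  x^0: 2 a_2 - 6 a_0 = 0  ->  2 a_2 = 6 a_0 = 6  ->  a_2 = 3
  x^1: 6 a_3 - 8 a_1 = 0  ->  6 a_3 = 8 a_1 = 16  ->  a_3 = 8/3
  x^2: 12 a_4 - 10 a_2 = 0  ->  12 a_4 = 10 a_2 = 30  ->  a_4 = 5/2
  x^3: 20 a_5 - 12 a_3 = 0  ->  20 a_5 = 12 a_3 = 32  ->  a_5 = 8/5
Truncated series: y(x) = 1 + 2 x + 3 x^2 + (8/3) x^3 + (5/2) x^4 + (8/5) x^5 + O(x^6).

a_0 = 1; a_1 = 2; a_2 = 3; a_3 = 8/3; a_4 = 5/2; a_5 = 8/5


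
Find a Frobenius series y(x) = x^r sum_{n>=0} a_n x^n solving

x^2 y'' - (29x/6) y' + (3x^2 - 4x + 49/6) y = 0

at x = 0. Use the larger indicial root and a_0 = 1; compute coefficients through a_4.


Write in Frobenius form y'' + (p(x)/x) y' + (q(x)/x^2) y = 0:
  p(x) = -29/6,  q(x) = 3x^2 - 4x + 49/6.
Indicial equation: r(r-1) + (-29/6) r + (49/6) = 0 -> roots r_1 = 7/2, r_2 = 7/3.
Take r = r_1 = 7/2. Let y(x) = x^r sum_{n>=0} a_n x^n with a_0 = 1.
Substitute y = x^r sum a_n x^n and match x^{r+n}. The recurrence is
  D(n) a_n - 4 a_{n-1} + 3 a_{n-2} = 0,  where D(n) = (r+n)(r+n-1) + (-29/6)(r+n) + (49/6).
  a_n = [4 a_{n-1} - 3 a_{n-2}] / D(n).
Since the indicial polynomial factors as (r - r_1)(r - r_2), D(n) = (r_1 + n - r_1)(r_1 + n - r_2) = n(n + 7/6).
Evaluating step by step (a_0 = 1):
  n = 1: D(1) = 1(1 + 7/6) = 13/6; numerator = 4(1) = 4; a_1 = (4)/(13/6) = 24/13
  n = 2: D(2) = 2(2 + 7/6) = 19/3; numerator = 4(24/13) - 3(1) = 57/13; a_2 = (57/13)/(19/3) = 9/13
  n = 3: D(3) = 3(3 + 7/6) = 25/2; numerator = 4(9/13) - 3(24/13) = -36/13; a_3 = (-36/13)/(25/2) = -72/325
  n = 4: D(4) = 4(4 + 7/6) = 62/3; numerator = 4(-72/325) - 3(9/13) = -963/325; a_4 = (-963/325)/(62/3) = -2889/20150

r = 7/2; a_0 = 1; a_1 = 24/13; a_2 = 9/13; a_3 = -72/325; a_4 = -2889/20150


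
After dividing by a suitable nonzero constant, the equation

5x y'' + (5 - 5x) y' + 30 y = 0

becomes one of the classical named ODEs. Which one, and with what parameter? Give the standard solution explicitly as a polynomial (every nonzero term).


All three coefficients share the factor 5; dividing through by 5 gives  x y'' + (1 - x) y' + 6 y = 0.
This matches the Laguerre equation x y'' + (1 - x) y' + n y = 0 with n = 6; the polynomial solution is L_6(x).
With y = sum_k a_k x^k, matching x^k gives (k+1)k a_{k+1} + (k+1) a_{k+1} - k a_k + n a_k = 0, i.e. (k+1)^2 a_{k+1} = (k - n) a_k = (k - 6) a_k. The right side vanishes at k = 6, so the series terminates at degree 6.
Standard normalization L_n(0) = 1 gives a_0 = 1. Work upward with a_{k+1} = (k - 6) a_k / (k+1)^2:
  a_1 = (0 - 6)(1) / 1^2 = -6/1 = -6
  a_2 = (1 - 6)(-6) / 2^2 = 30/4 = 15/2
  a_3 = (2 - 6)(15/2) / 3^2 = -30/9 = -10/3
  a_4 = (3 - 6)(-10/3) / 4^2 = 10/16 = 5/8
  a_5 = (4 - 6)(5/8) / 5^2 = (-5/4)/25 = -1/20
  a_6 = (5 - 6)(-1/20) / 6^2 = (1/20)/36 = 1/720
Hence L_6(x) = x^6/720 - x^5/20 + 5 x^4/8 - 10 x^3/3 + 15 x^2/2 - 6 x + 1.

L_6(x); series = x^6/720 - x^5/20 + 5 x^4/8 - 10 x^3/3 + 15 x^2/2 - 6 x + 1


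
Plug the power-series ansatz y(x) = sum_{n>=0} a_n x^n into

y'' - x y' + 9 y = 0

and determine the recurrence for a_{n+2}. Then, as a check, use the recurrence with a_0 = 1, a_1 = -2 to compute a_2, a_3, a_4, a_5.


Substitute y = sum_n a_n x^n.
y''(x) has coefficient (n+2)(n+1) a_{n+2} at x^n;
-x y'(x) has coefficient -n a_n at x^n (shift);
9 y(x) has coefficient 9 a_n at x^n.
Matching x^n: (n+2)(n+1) a_{n+2} + (-n + 9) a_n = 0.
Thus a_{n+2} = (n - 9) / ((n+1)(n+2)) * a_n.

Check with a_0 = 1, a_1 = -2 (apply the recurrence for n = 0, 1, 2, 3): a_0 = 1, a_1 = -2, a_2 = -9/2, a_3 = 8/3, a_4 = 21/8, a_5 = -4/5.

a_(n+2) = (n - 9) / ((n+1)(n+2)) * a_n; check: a_0 = 1, a_1 = -2, a_2 = -9/2, a_3 = 8/3, a_4 = 21/8, a_5 = -4/5


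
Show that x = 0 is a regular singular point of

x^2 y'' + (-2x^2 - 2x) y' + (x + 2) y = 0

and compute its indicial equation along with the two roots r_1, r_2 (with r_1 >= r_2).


Divide by x^2 to reach normal form y'' + P_1(x) y' + P_2(x) y = 0 with P_1(x) = -2 - 2/x and P_2(x) = 1/x + 2/x^2.
x = 0 is a singular point because the y'-coefficient -2 - 2/x has a pole at x = 0 and the y-coefficient 1/x + 2/x^2 has a pole at x = 0.
It is a regular singular point because x P_1(x) = p(x) = -2x - 2 and x^2 P_2(x) = q(x) = x + 2 are polynomials, hence analytic at x = 0.
p(0) = -2,  q(0) = 2.
Indicial equation: r(r-1) + p(0) r + q(0) = 0, i.e. r^2 + (p(0) - 1) r + q(0) = 0, i.e. r^2 - 3 r + 2 = 0.
Discriminant: (-3)^2 - 4(2) = 1, so r = (3 ± 1)/2.
Solving: r_1 = 2, r_2 = 1.

indicial: r^2 - 3 r + 2 = 0; roots r_1 = 2, r_2 = 1


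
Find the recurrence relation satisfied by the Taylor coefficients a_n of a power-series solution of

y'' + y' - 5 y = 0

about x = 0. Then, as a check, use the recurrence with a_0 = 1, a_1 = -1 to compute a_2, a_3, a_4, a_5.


Substitute y = sum_n a_n x^n.
y''(x) has coefficient (n+2)(n+1) a_{n+2} at x^n;
y'(x) has coefficient (n+1) a_{n+1} at x^n;
-5 y(x) has coefficient -5 a_n at x^n.
Matching x^n: (n+2)(n+1) a_{n+2} + (n+1) a_{n+1} - 5 a_n = 0.
Thus a_{n+2} = [-(n+1) a_{n+1} + 5 a_n] / ((n+1)(n+2)).

Check with a_0 = 1, a_1 = -1 (apply the recurrence for n = 0, 1, 2, 3): a_0 = 1, a_1 = -1, a_2 = 3, a_3 = -11/6, a_4 = 41/24, a_5 = -4/5.

a_(n+2) = [-(n+1) a_(n+1) + 5 a_n] / ((n+1)(n+2)); check: a_0 = 1, a_1 = -1, a_2 = 3, a_3 = -11/6, a_4 = 41/24, a_5 = -4/5


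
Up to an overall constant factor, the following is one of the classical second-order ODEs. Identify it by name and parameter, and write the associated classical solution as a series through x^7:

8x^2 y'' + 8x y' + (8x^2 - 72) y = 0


All three coefficients share the factor 8; dividing through by 8 gives  x^2 y'' + x y' + (x^2 - 9) y = 0.
This matches the Bessel equation x^2 y'' + x y' + (x^2 - nu^2) y = 0 with nu^2 = 9, so nu = 3; the solution bounded at x = 0 is J_3(x).
Frobenius at x = 0: indicial roots ±nu; for r = nu the recurrence k(k + 2nu) c_k = -c_{k-2} gives the standard series J_nu(x) = sum_{k>=0} (-1)^k / (k! (k+nu)!) (x/2)^(2k+nu). Evaluate the first 3 terms:
  k = 0: (-1)^0 / (0! * 3! * 2^3) x^3 = 1/(1*6*8) x^3 = (1/48) x^3
  k = 1: (-1)^1 / (1! * 4! * 2^5) x^5 = -1/(1*24*32) x^5 = (-1/768) x^5
  k = 2: (-1)^2 / (2! * 5! * 2^7) x^7 = 1/(2*120*128) x^7 = (1/30720) x^7
Hence J_3(x) = x^7/30720 - x^5/768 + x^3/48 + ....

J_3(x); series = x^7/30720 - x^5/768 + x^3/48


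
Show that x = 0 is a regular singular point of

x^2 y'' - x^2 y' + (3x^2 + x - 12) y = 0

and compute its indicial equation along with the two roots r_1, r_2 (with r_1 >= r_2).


Divide by x^2 to reach normal form y'' + P_1(x) y' + P_2(x) y = 0 with P_1(x) = -1 and P_2(x) = 3 + 1/x - 12/x^2.
x = 0 is a singular point because the y-coefficient 3 + 1/x - 12/x^2 has a pole at x = 0.
It is a regular singular point because x P_1(x) = p(x) = -x and x^2 P_2(x) = q(x) = 3x^2 + x - 12 are polynomials, hence analytic at x = 0.
p(0) = 0,  q(0) = -12.
Indicial equation: r(r-1) + p(0) r + q(0) = 0, i.e. r^2 + (p(0) - 1) r + q(0) = 0, i.e. r^2 - 1 r - 12 = 0.
Discriminant: (-1)^2 - 4(-12) = 49, so r = (1 ± 7)/2.
Solving: r_1 = 4, r_2 = -3.

indicial: r^2 - 1 r - 12 = 0; roots r_1 = 4, r_2 = -3


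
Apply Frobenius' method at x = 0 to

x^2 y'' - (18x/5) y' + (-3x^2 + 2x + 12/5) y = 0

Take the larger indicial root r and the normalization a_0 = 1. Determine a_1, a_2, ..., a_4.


Write in Frobenius form y'' + (p(x)/x) y' + (q(x)/x^2) y = 0:
  p(x) = -18/5,  q(x) = -3x^2 + 2x + 12/5.
Indicial equation: r(r-1) + (-18/5) r + (12/5) = 0 -> roots r_1 = 4, r_2 = 3/5.
Take r = r_1 = 4. Let y(x) = x^r sum_{n>=0} a_n x^n with a_0 = 1.
Substitute y = x^r sum a_n x^n and match x^{r+n}. The recurrence is
  D(n) a_n + 2 a_{n-1} - 3 a_{n-2} = 0,  where D(n) = (r+n)(r+n-1) + (-18/5)(r+n) + (12/5).
  a_n = [-2 a_{n-1} + 3 a_{n-2}] / D(n).
Since the indicial polynomial factors as (r - r_1)(r - r_2), D(n) = (r_1 + n - r_1)(r_1 + n - r_2) = n(n + 17/5).
Evaluating step by step (a_0 = 1):
  n = 1: D(1) = 1(1 + 17/5) = 22/5; numerator = -2(1) = -2; a_1 = (-2)/(22/5) = -5/11
  n = 2: D(2) = 2(2 + 17/5) = 54/5; numerator = -2(-5/11) + 3(1) = 43/11; a_2 = (43/11)/(54/5) = 215/594
  n = 3: D(3) = 3(3 + 17/5) = 96/5; numerator = -2(215/594) + 3(-5/11) = -620/297; a_3 = (-620/297)/(96/5) = -775/7128
  n = 4: D(4) = 4(4 + 17/5) = 148/5; numerator = -2(-775/7128) + 3(215/594) = 4645/3564; a_4 = (4645/3564)/(148/5) = 23225/527472

r = 4; a_0 = 1; a_1 = -5/11; a_2 = 215/594; a_3 = -775/7128; a_4 = 23225/527472


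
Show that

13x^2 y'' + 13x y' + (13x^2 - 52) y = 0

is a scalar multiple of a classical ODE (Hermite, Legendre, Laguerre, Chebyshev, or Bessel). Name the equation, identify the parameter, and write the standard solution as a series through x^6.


All three coefficients share the factor 13; dividing through by 13 gives  x^2 y'' + x y' + (x^2 - 4) y = 0.
This matches the Bessel equation x^2 y'' + x y' + (x^2 - nu^2) y = 0 with nu^2 = 4, so nu = 2; the solution bounded at x = 0 is J_2(x).
Frobenius at x = 0: indicial roots ±nu; for r = nu the recurrence k(k + 2nu) c_k = -c_{k-2} gives the standard series J_nu(x) = sum_{k>=0} (-1)^k / (k! (k+nu)!) (x/2)^(2k+nu). Evaluate the first 3 terms:
  k = 0: (-1)^0 / (0! * 2! * 2^2) x^2 = 1/(1*2*4) x^2 = (1/8) x^2
  k = 1: (-1)^1 / (1! * 3! * 2^4) x^4 = -1/(1*6*16) x^4 = (-1/96) x^4
  k = 2: (-1)^2 / (2! * 4! * 2^6) x^6 = 1/(2*24*64) x^6 = (1/3072) x^6
Hence J_2(x) = x^6/3072 - x^4/96 + x^2/8 + ....

J_2(x); series = x^6/3072 - x^4/96 + x^2/8


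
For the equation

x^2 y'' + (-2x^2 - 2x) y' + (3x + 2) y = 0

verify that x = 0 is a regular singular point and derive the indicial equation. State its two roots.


Divide by x^2 to reach normal form y'' + P_1(x) y' + P_2(x) y = 0 with P_1(x) = -2 - 2/x and P_2(x) = 3/x + 2/x^2.
x = 0 is a singular point because the y'-coefficient -2 - 2/x has a pole at x = 0 and the y-coefficient 3/x + 2/x^2 has a pole at x = 0.
It is a regular singular point because x P_1(x) = p(x) = -2x - 2 and x^2 P_2(x) = q(x) = 3x + 2 are polynomials, hence analytic at x = 0.
p(0) = -2,  q(0) = 2.
Indicial equation: r(r-1) + p(0) r + q(0) = 0, i.e. r^2 + (p(0) - 1) r + q(0) = 0, i.e. r^2 - 3 r + 2 = 0.
Discriminant: (-3)^2 - 4(2) = 1, so r = (3 ± 1)/2.
Solving: r_1 = 2, r_2 = 1.

indicial: r^2 - 3 r + 2 = 0; roots r_1 = 2, r_2 = 1


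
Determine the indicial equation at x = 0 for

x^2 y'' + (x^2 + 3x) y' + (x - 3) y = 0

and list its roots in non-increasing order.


Divide by x^2 to reach normal form y'' + P_1(x) y' + P_2(x) y = 0 with P_1(x) = 1 + 3/x and P_2(x) = 1/x - 3/x^2.
x = 0 is a singular point because the y'-coefficient 1 + 3/x has a pole at x = 0 and the y-coefficient 1/x - 3/x^2 has a pole at x = 0.
It is a regular singular point because x P_1(x) = p(x) = x + 3 and x^2 P_2(x) = q(x) = x - 3 are polynomials, hence analytic at x = 0.
p(0) = 3,  q(0) = -3.
Indicial equation: r(r-1) + p(0) r + q(0) = 0, i.e. r^2 + (p(0) - 1) r + q(0) = 0, i.e. r^2 + 2 r - 3 = 0.
Discriminant: (2)^2 - 4(-3) = 16, so r = (-2 ± 4)/2.
Solving: r_1 = 1, r_2 = -3.

indicial: r^2 + 2 r - 3 = 0; roots r_1 = 1, r_2 = -3


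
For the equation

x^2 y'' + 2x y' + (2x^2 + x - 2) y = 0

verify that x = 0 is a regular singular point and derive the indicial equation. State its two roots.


Divide by x^2 to reach normal form y'' + P_1(x) y' + P_2(x) y = 0 with P_1(x) = 2/x and P_2(x) = 2 + 1/x - 2/x^2.
x = 0 is a singular point because the y'-coefficient 2/x has a pole at x = 0 and the y-coefficient 2 + 1/x - 2/x^2 has a pole at x = 0.
It is a regular singular point because x P_1(x) = p(x) = 2 and x^2 P_2(x) = q(x) = 2x^2 + x - 2 are polynomials, hence analytic at x = 0.
p(0) = 2,  q(0) = -2.
Indicial equation: r(r-1) + p(0) r + q(0) = 0, i.e. r^2 + (p(0) - 1) r + q(0) = 0, i.e. r^2 + 1 r - 2 = 0.
Discriminant: (1)^2 - 4(-2) = 9, so r = (-1 ± 3)/2.
Solving: r_1 = 1, r_2 = -2.

indicial: r^2 + 1 r - 2 = 0; roots r_1 = 1, r_2 = -2


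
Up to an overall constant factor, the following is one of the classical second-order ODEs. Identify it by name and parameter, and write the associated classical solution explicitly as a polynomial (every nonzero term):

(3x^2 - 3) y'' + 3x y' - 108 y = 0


All three coefficients share the factor -3; dividing through by -3 gives  (1 - x^2) y'' - x y' + 36 y = 0.
This matches the Chebyshev equation (1 - x^2) y'' - x y' + n^2 y = 0 (note the -x y' term, not -2x y') with n^2 = 36, so n = 6; the polynomial solution is T_6(x).
With y = sum_k a_k x^k, matching x^k gives (k+2)(k+1) a_{k+2} = (k^2 - n^2) a_k = (k - 6)(k + 6) a_k. The right side vanishes at k = 6, so the series with the parity of 6 terminates at degree 6.
Standard normalization: leading coefficient of T_n is 2^(n-1), so a_6 = 2^5 = 32. Work downward with a_k = (k+1)(k+2) a_{k+2} / ((k - 6)(k + 6)):
  a_4 = (5)(6)(32) / ((4 - 6)(4 + 6)) = 960/(-20) = -48
  a_2 = (3)(4)(-48) / ((2 - 6)(2 + 6)) = -576/(-32) = 18
  a_0 = (1)(2)(18) / ((0 - 6)(0 + 6)) = 36/(-36) = -1
Hence T_6(x) = 32 x^6 - 48 x^4 + 18 x^2 - 1.

T_6(x); series = 32 x^6 - 48 x^4 + 18 x^2 - 1


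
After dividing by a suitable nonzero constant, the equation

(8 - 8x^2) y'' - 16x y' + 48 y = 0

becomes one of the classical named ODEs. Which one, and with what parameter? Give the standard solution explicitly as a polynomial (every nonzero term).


All three coefficients share the factor 8; dividing through by 8 gives  (1 - x^2) y'' - 2x y' + 6 y = 0.
This matches the Legendre equation (1 - x^2) y'' - 2x y' + n(n+1) y = 0 (note the -2x y' term) with n(n+1) = 6, so n = 2; the polynomial solution is P_2(x).
With y = sum_k a_k x^k, matching x^k gives (k+2)(k+1) a_{k+2} = [k(k+1) - n(n+1)] a_k = (k - 2)(k + 3) a_k. The right side vanishes at k = 2, so the series with the parity of 2 terminates at degree 2.
Standard normalization (P_n(1) = 1): leading coefficient (2n)!/(2^n (n!)^2) = 24/(4*4) = 3/2, so a_2 = 3/2. Work downward with a_k = (k+1)(k+2) a_{k+2} / ((k - 2)(k + 3)):
  a_0 = (1)(2)(3/2) / ((0 - 2)(0 + 3)) = 3/(-6) = -1/2
Hence P_2(x) = 3 x^2/2 - 1/2.

P_2(x); series = 3 x^2/2 - 1/2


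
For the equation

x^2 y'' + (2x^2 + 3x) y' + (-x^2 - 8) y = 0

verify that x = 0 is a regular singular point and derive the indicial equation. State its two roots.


Divide by x^2 to reach normal form y'' + P_1(x) y' + P_2(x) y = 0 with P_1(x) = 2 + 3/x and P_2(x) = -1 - 8/x^2.
x = 0 is a singular point because the y'-coefficient 2 + 3/x has a pole at x = 0 and the y-coefficient -1 - 8/x^2 has a pole at x = 0.
It is a regular singular point because x P_1(x) = p(x) = 2x + 3 and x^2 P_2(x) = q(x) = -x^2 - 8 are polynomials, hence analytic at x = 0.
p(0) = 3,  q(0) = -8.
Indicial equation: r(r-1) + p(0) r + q(0) = 0, i.e. r^2 + (p(0) - 1) r + q(0) = 0, i.e. r^2 + 2 r - 8 = 0.
Discriminant: (2)^2 - 4(-8) = 36, so r = (-2 ± 6)/2.
Solving: r_1 = 2, r_2 = -4.

indicial: r^2 + 2 r - 8 = 0; roots r_1 = 2, r_2 = -4


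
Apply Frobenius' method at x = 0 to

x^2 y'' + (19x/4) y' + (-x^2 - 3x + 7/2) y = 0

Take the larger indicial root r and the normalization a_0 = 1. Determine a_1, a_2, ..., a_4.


Write in Frobenius form y'' + (p(x)/x) y' + (q(x)/x^2) y = 0:
  p(x) = 19/4,  q(x) = -x^2 - 3x + 7/2.
Indicial equation: r(r-1) + (19/4) r + (7/2) = 0 -> roots r_1 = -7/4, r_2 = -2.
Take r = r_1 = -7/4. Let y(x) = x^r sum_{n>=0} a_n x^n with a_0 = 1.
Substitute y = x^r sum a_n x^n and match x^{r+n}. The recurrence is
  D(n) a_n - 3 a_{n-1} - 1 a_{n-2} = 0,  where D(n) = (r+n)(r+n-1) + (19/4)(r+n) + (7/2).
  a_n = [3 a_{n-1} + 1 a_{n-2}] / D(n).
Since the indicial polynomial factors as (r - r_1)(r - r_2), D(n) = (r_1 + n - r_1)(r_1 + n - r_2) = n(n + 1/4).
Evaluating step by step (a_0 = 1):
  n = 1: D(1) = 1(1 + 1/4) = 5/4; numerator = 3(1) = 3; a_1 = (3)/(5/4) = 12/5
  n = 2: D(2) = 2(2 + 1/4) = 9/2; numerator = 3(12/5) + 1(1) = 41/5; a_2 = (41/5)/(9/2) = 82/45
  n = 3: D(3) = 3(3 + 1/4) = 39/4; numerator = 3(82/45) + 1(12/5) = 118/15; a_3 = (118/15)/(39/4) = 472/585
  n = 4: D(4) = 4(4 + 1/4) = 17; numerator = 3(472/585) + 1(82/45) = 2482/585; a_4 = (2482/585)/(17) = 146/585

r = -7/4; a_0 = 1; a_1 = 12/5; a_2 = 82/45; a_3 = 472/585; a_4 = 146/585


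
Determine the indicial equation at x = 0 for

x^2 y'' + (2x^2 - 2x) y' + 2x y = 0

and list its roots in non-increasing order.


Divide by x^2 to reach normal form y'' + P_1(x) y' + P_2(x) y = 0 with P_1(x) = 2 - 2/x and P_2(x) = 2/x.
x = 0 is a singular point because the y'-coefficient 2 - 2/x has a pole at x = 0 and the y-coefficient 2/x has a pole at x = 0.
It is a regular singular point because x P_1(x) = p(x) = 2x - 2 and x^2 P_2(x) = q(x) = 2x are polynomials, hence analytic at x = 0.
p(0) = -2,  q(0) = 0.
Indicial equation: r(r-1) + p(0) r + q(0) = 0, i.e. r^2 + (p(0) - 1) r + q(0) = 0, i.e. r^2 - 3 r = 0.
Discriminant: (-3)^2 - 4(0) = 9, so r = (3 ± 3)/2.
Solving: r_1 = 3, r_2 = 0.

indicial: r^2 - 3 r = 0; roots r_1 = 3, r_2 = 0


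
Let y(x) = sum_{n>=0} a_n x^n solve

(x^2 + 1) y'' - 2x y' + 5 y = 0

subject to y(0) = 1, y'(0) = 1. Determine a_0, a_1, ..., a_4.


Ansatz: y(x) = sum_{n>=0} a_n x^n, so y'(x) = sum_{n>=1} n a_n x^(n-1) and y''(x) = sum_{n>=2} n(n-1) a_n x^(n-2).
Substitute into P(x) y'' + Q(x) y' + R(x) y = 0 with P(x) = x^2 + 1, Q(x) = -2x, R(x) = 5, and match powers of x.
Initial conditions: a_0 = 1, a_1 = 1.
Setting the coefficient of each power of x to zero and solving order by order (substituting the coefficients already found):
  x^0: 2 a_2 + 5 a_0 = 0  ->  2 a_2 = -5 a_0 = -5  ->  a_2 = -5/2
  x^1: 6 a_3 + 3 a_1 = 0  ->  6 a_3 = -3 a_1 = -3  ->  a_3 = -1/2
  x^2: 12 a_4 + 3 a_2 = 0  ->  12 a_4 = -3 a_2 = 15/2  ->  a_4 = 5/8
Truncated series: y(x) = 1 + x - (5/2) x^2 - (1/2) x^3 + (5/8) x^4 + O(x^5).

a_0 = 1; a_1 = 1; a_2 = -5/2; a_3 = -1/2; a_4 = 5/8


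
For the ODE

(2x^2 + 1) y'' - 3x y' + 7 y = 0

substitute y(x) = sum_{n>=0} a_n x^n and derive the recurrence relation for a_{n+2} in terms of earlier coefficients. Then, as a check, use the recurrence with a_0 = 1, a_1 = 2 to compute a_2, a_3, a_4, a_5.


Substitute y = sum_n a_n x^n.
(1 + 2 x^2) y'' contributes (n+2)(n+1) a_{n+2} + 2 n(n-1) a_n at x^n.
-3 x y'(x) contributes -3 n a_n at x^n.
7 y(x) contributes 7 a_n at x^n.
Matching x^n: (n+2)(n+1) a_{n+2} + (2 n(n-1) - 3 n + 7) a_n = 0.
Thus a_{n+2} = (-2 n(n-1) + 3 n - 7) / ((n+1)(n+2)) * a_n.

Check with a_0 = 1, a_1 = 2 (apply the recurrence for n = 0, 1, 2, 3): a_0 = 1, a_1 = 2, a_2 = -7/2, a_3 = -4/3, a_4 = 35/24, a_5 = 2/3.

a_(n+2) = (-2 n(n-1) + 3 n - 7) / ((n+1)(n+2)) * a_n; check: a_0 = 1, a_1 = 2, a_2 = -7/2, a_3 = -4/3, a_4 = 35/24, a_5 = 2/3


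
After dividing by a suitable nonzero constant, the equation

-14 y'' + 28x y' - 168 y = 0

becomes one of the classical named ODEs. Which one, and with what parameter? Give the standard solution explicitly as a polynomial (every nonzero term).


All three coefficients share the factor -14; dividing through by -14 gives  y'' - 2x y' + 12 y = 0.
This matches the Hermite equation y'' - 2x y' + 2n y = 0 with 2n = 12, so n = 6; the polynomial solution is H_6(x).
With y = sum_k a_k x^k, matching x^k gives (k+2)(k+1) a_{k+2} = 2(k - n) a_k = 2(k - 6) a_k. The right side vanishes at k = 6, so the series with the parity of 6 terminates at degree 6.
Standard normalization: leading coefficient of H_n is 2^n, so a_6 = 2^6 = 64. Work downward with a_k = (k+1)(k+2) a_{k+2} / (2(k - n)):
  a_4 = (5)(6)(64) / (2(4 - 6)) = 1920/(-4) = -480
  a_2 = (3)(4)(-480) / (2(2 - 6)) = -5760/(-8) = 720
  a_0 = (1)(2)(720) / (2(0 - 6)) = 1440/(-12) = -120
Hence H_6(x) = 64 x^6 - 480 x^4 + 720 x^2 - 120.

H_6(x); series = 64 x^6 - 480 x^4 + 720 x^2 - 120
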